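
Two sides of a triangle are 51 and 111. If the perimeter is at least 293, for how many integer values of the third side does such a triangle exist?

31

Triangle inequality: 60 < x < 162. Perimeter ≥ 293 gives x ≥ 293 − 51 − 111 = 131.
So 131 ≤ x < 162; integers 131 through 161: 31 values.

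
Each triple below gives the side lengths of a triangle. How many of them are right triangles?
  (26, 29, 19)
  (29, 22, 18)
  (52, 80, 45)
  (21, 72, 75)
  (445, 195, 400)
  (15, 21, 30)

(26,29,19): 19²+26² = 1037 > 841 = 29² → acute
(29,22,18): 18²+22² = 808 < 841 = 29² → obtuse
(52,80,45): 45²+52² = 4729 < 6400 = 80² → obtuse
(21,72,75): 21²+72² = 5625 = 75² → right
(445,195,400): 195²+400² = 198025 = 445² → right
(15,21,30): 15²+21² = 666 < 900 = 30² → obtuse
2 of the 6 are right.

2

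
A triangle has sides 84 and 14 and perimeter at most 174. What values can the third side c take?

Triangle inequality alone gives 70 < c < 98.
The perimeter condition gives c ≤ 174 − 84 − 14 = 76.
Intersecting the two: 70 < c ≤ 76.

70 < c ≤ 76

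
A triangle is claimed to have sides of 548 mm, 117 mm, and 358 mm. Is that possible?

The longest side is 548, but the other two sum to only 475.
475 < 548, so the triangle inequality fails.

No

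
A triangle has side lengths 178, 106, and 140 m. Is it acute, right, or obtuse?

obtuse

Compare the square of the longest side to the sum of squares of the other two: 106² + 140² = 30836 < 31684 = 178².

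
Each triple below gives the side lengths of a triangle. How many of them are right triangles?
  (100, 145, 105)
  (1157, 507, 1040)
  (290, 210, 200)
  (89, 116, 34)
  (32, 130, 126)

(100,145,105): 100²+105² = 21025 = 145² → right
(1157,507,1040): 507²+1040² = 1338649 = 1157² → right
(290,210,200): 200²+210² = 84100 = 290² → right
(89,116,34): 34²+89² = 9077 < 13456 = 116² → obtuse
(32,130,126): 32²+126² = 16900 = 130² → right
4 of the 5 are right.

4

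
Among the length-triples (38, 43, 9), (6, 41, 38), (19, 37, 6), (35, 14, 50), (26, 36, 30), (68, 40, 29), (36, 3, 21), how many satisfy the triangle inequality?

(9,38,43): 9+38 > 43 → valid
(6,38,41): 6+38 > 41 → valid
(6,19,37): 6+19 ≤ 37 → not valid
(14,35,50): 14+35 ≤ 50 → not valid
(26,30,36): 26+30 > 36 → valid
(29,40,68): 29+40 > 68 → valid
(3,21,36): 3+21 ≤ 36 → not valid
4 of the 7 triples form a triangle.

4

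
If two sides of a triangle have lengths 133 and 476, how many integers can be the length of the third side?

265

The third side lies in the open interval (343, 609).
Integers from 344 to 608 inclusive: 608 − 344 + 1 = 265.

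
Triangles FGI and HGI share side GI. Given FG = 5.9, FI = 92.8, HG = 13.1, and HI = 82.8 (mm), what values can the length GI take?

86.9 < GI < 95.9

From triangle FGI: |5.9 − 92.8| < GI < 5.9 + 92.8, i.e. 86.9 < GI < 98.7.
From triangle HGI: 69.7 < GI < 95.9.
Both must hold, so GI lies in the intersection.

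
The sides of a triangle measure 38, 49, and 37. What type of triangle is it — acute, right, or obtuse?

Compare the square of the longest side to the sum of squares of the other two: 37² + 38² = 2813 > 2401 = 49².

acute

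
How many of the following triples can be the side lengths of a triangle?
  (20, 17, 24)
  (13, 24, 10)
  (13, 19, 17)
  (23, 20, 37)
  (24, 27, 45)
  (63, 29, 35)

5

(17,20,24): 17+20 > 24 → valid
(10,13,24): 10+13 ≤ 24 → not valid
(13,17,19): 13+17 > 19 → valid
(20,23,37): 20+23 > 37 → valid
(24,27,45): 24+27 > 45 → valid
(29,35,63): 29+35 > 63 → valid
5 of the 6 triples form a triangle.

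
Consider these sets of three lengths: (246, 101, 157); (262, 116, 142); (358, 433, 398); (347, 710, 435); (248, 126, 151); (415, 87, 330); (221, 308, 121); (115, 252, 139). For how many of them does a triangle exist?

(101,157,246): 101+157 > 246 → valid
(116,142,262): 116+142 ≤ 262 → not valid
(358,398,433): 358+398 > 433 → valid
(347,435,710): 347+435 > 710 → valid
(126,151,248): 126+151 > 248 → valid
(87,330,415): 87+330 > 415 → valid
(121,221,308): 121+221 > 308 → valid
(115,139,252): 115+139 > 252 → valid
7 of the 8 triples form a triangle.

7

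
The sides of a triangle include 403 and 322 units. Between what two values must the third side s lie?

81 < s < 725 (units)

By the triangle inequality, s must be less than 403 + 322 = 725 and greater than |403 − 322| = 81.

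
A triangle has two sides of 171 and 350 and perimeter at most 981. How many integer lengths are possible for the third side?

Triangle inequality: 179 < x < 521. Perimeter ≤ 981 gives x ≤ 981 − 171 − 350 = 460.
So 179 < x ≤ 460; integers 180 through 460: 281 values.

281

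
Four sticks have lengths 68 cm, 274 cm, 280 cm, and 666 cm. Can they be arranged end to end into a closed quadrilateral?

No

For a quadrilateral, each side must be shorter than the sum of the others.
Here the longest side is 666, but the remaining 3 sides sum to only 622.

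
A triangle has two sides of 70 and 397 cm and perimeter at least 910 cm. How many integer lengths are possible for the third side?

24

Triangle inequality: 327 < x < 467. Perimeter ≥ 910 gives x ≥ 910 − 70 − 397 = 443.
So 443 ≤ x < 467; integers 443 through 466: 24 values.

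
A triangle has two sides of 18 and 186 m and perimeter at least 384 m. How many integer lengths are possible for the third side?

24

Triangle inequality: 168 < x < 204. Perimeter ≥ 384 gives x ≥ 384 − 18 − 186 = 180.
So 180 ≤ x < 204; integers 180 through 203: 24 values.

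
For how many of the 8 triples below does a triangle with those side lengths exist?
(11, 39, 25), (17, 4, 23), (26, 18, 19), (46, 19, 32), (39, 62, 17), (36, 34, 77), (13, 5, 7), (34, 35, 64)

3

(11,25,39): 11+25 ≤ 39 → not valid
(4,17,23): 4+17 ≤ 23 → not valid
(18,19,26): 18+19 > 26 → valid
(19,32,46): 19+32 > 46 → valid
(17,39,62): 17+39 ≤ 62 → not valid
(34,36,77): 34+36 ≤ 77 → not valid
(5,7,13): 5+7 ≤ 13 → not valid
(34,35,64): 34+35 > 64 → valid
3 of the 8 triples form a triangle.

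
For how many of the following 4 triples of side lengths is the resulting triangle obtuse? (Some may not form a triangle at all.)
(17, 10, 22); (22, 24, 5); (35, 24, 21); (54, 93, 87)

3

(17,10,22): 10²+17² = 389 < 484 = 22² → obtuse
(22,24,5): 5²+22² = 509 < 576 = 24² → obtuse
(35,24,21): 21²+24² = 1017 < 1225 = 35² → obtuse
(54,93,87): 54²+87² = 10485 > 8649 = 93² → acute
3 of the 4 are obtuse.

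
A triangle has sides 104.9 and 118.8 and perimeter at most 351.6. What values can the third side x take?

Triangle inequality alone gives 13.9 < x < 223.7.
The perimeter condition gives x ≤ 351.6 − 104.9 − 118.8 = 127.9.
Intersecting the two: 13.9 < x ≤ 127.9.

13.9 < x ≤ 127.9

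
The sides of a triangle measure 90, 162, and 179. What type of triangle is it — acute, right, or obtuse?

acute

Compare the square of the longest side to the sum of squares of the other two: 90² + 162² = 34344 > 32041 = 179².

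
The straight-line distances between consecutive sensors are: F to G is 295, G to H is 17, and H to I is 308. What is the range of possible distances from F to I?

0 ≤ FI ≤ 620

The maximum is all hops collinear in one direction: 295 + 17 + 308 = 620.
The longest hop is 308; the others sum to 312. Since 308 ≤ 312, the path can fold back on itself completely, so the minimum distance is 0.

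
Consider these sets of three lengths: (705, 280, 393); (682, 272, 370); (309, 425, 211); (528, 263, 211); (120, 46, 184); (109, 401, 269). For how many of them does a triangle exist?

(280,393,705): 280+393 ≤ 705 → not valid
(272,370,682): 272+370 ≤ 682 → not valid
(211,309,425): 211+309 > 425 → valid
(211,263,528): 211+263 ≤ 528 → not valid
(46,120,184): 46+120 ≤ 184 → not valid
(109,269,401): 109+269 ≤ 401 → not valid
1 of the 6 triples forms a triangle.

1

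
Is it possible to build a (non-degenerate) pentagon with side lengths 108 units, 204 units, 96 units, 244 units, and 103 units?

A pentagon exists iff every side is shorter than the sum of the others — equivalently, the longest side is less than the sum of the rest.
Longest side 244 < 511 (sum of the remaining 4), so yes.

Yes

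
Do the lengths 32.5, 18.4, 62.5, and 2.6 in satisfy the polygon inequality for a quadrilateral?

No

For a quadrilateral, each side must be shorter than the sum of the others.
Here the longest side is 62.5, but the remaining 3 sides sum to only 53.5.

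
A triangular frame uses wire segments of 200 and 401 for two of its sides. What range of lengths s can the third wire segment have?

201 < s < 601

By the triangle inequality, s must be less than 200 + 401 = 601 and greater than |200 − 401| = 201.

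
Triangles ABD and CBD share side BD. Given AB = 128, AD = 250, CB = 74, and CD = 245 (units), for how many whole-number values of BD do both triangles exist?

147

From triangle ABD: 122 < BD < 378.
From triangle CBD: 171 < BD < 319.
Intersection: 171 < BD < 319, so integers 172 through 318: 147 values.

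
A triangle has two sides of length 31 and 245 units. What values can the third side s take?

By the triangle inequality, s must be less than 31 + 245 = 276 and greater than |31 − 245| = 214.

214 < s < 276 (units)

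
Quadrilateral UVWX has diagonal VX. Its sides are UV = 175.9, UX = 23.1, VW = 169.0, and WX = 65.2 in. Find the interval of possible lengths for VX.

152.8 < VX < 199.0

From triangle UVX: |175.9 − 23.1| < VX < 175.9 + 23.1, i.e. 152.8 < VX < 199.0.
From triangle WVX: 103.8 < VX < 234.2.
Both must hold, so VX lies in the intersection.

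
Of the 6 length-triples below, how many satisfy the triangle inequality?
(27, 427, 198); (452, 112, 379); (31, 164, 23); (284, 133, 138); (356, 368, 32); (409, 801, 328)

2

(27,198,427): 27+198 ≤ 427 → not valid
(112,379,452): 112+379 > 452 → valid
(23,31,164): 23+31 ≤ 164 → not valid
(133,138,284): 133+138 ≤ 284 → not valid
(32,356,368): 32+356 > 368 → valid
(328,409,801): 328+409 ≤ 801 → not valid
2 of the 6 triples form a triangle.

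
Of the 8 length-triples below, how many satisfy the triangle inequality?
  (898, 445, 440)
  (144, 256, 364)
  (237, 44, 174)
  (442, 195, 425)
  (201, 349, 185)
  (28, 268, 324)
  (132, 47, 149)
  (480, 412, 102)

5

(440,445,898): 440+445 ≤ 898 → not valid
(144,256,364): 144+256 > 364 → valid
(44,174,237): 44+174 ≤ 237 → not valid
(195,425,442): 195+425 > 442 → valid
(185,201,349): 185+201 > 349 → valid
(28,268,324): 28+268 ≤ 324 → not valid
(47,132,149): 47+132 > 149 → valid
(102,412,480): 102+412 > 480 → valid
5 of the 8 triples form a triangle.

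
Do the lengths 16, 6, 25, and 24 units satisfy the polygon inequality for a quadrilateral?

Yes

A quadrilateral exists iff every side is shorter than the sum of the others — equivalently, the longest side is less than the sum of the rest.
Longest side 25 < 46 (sum of the remaining 3), so yes.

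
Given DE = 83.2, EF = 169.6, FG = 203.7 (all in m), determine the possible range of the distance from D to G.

The maximum is all hops collinear in one direction: 83.2 + 169.6 + 203.7 = 456.5.
The longest hop is 203.7; the others sum to 252.8. Since 203.7 ≤ 252.8, the path can fold back on itself completely, so the minimum distance is 0.

0 ≤ DG ≤ 456.5 m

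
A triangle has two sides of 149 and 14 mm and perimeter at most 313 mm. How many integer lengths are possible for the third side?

Triangle inequality: 135 < x < 163. Perimeter ≤ 313 gives x ≤ 313 − 149 − 14 = 150.
So 135 < x ≤ 150; integers 136 through 150: 15 values.

15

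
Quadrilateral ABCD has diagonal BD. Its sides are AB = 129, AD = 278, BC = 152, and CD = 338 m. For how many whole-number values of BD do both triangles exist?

220

From triangle ABD: 149 < BD < 407.
From triangle CBD: 186 < BD < 490.
Intersection: 186 < BD < 407, so integers 187 through 406: 220 values.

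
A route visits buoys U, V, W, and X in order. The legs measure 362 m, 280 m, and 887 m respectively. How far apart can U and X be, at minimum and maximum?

245 ≤ UX ≤ 1529 m

The maximum is all hops collinear in one direction: 362 + 280 + 887 = 1529.
The longest hop is 887; the others sum to 642. Folding the others back against it leaves at least 887 − 642 = 245.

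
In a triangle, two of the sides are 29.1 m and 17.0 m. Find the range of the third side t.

By the triangle inequality, t must be less than 29.1 + 17.0 = 46.1 and greater than |29.1 − 17.0| = 12.1.

12.1 < t < 46.1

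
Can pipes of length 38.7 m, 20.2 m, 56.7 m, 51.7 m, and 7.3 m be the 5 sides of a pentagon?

Yes

A pentagon exists iff every side is shorter than the sum of the others — equivalently, the longest side is less than the sum of the rest.
Longest side 56.7 < 117.9 (sum of the remaining 4), so yes.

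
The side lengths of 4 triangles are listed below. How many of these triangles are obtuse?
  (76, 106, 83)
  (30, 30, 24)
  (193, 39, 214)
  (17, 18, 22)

1

(76,106,83): 76²+83² = 12665 > 11236 = 106² → acute
(30,30,24): 24²+30² = 1476 > 900 = 30² → acute
(193,39,214): 39²+193² = 38770 < 45796 = 214² → obtuse
(17,18,22): 17²+18² = 613 > 484 = 22² → acute
1 of the 4 is obtuse.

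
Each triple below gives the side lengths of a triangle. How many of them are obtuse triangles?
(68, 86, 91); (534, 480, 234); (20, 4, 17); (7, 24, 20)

2

(68,86,91): 68²+86² = 12020 > 8281 = 91² → acute
(534,480,234): 234²+480² = 285156 = 534² → right
(20,4,17): 4²+17² = 305 < 400 = 20² → obtuse
(7,24,20): 7²+20² = 449 < 576 = 24² → obtuse
2 of the 4 are obtuse.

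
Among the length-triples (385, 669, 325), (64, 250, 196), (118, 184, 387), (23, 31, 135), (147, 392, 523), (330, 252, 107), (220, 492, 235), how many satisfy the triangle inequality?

4

(325,385,669): 325+385 > 669 → valid
(64,196,250): 64+196 > 250 → valid
(118,184,387): 118+184 ≤ 387 → not valid
(23,31,135): 23+31 ≤ 135 → not valid
(147,392,523): 147+392 > 523 → valid
(107,252,330): 107+252 > 330 → valid
(220,235,492): 220+235 ≤ 492 → not valid
4 of the 7 triples form a triangle.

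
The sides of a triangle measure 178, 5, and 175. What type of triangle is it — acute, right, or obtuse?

Compare the square of the longest side to the sum of squares of the other two: 5² + 175² = 30650 < 31684 = 178².

obtuse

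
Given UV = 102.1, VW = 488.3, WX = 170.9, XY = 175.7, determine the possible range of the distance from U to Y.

39.6 ≤ UY ≤ 937.0

The maximum is all hops collinear in one direction: 102.1 + 488.3 + 170.9 + 175.7 = 937.0.
The longest hop is 488.3; the others sum to 448.7. Folding the others back against it leaves at least 488.3 − 448.7 = 39.6.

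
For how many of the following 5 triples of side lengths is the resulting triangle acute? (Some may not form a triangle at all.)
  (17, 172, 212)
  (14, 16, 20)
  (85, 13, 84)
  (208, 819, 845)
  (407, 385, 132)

1

(17,172,212): 17+172 ≤ 212, not a triangle
(14,16,20): 14²+16² = 452 > 400 = 20² → acute
(85,13,84): 13²+84² = 7225 = 85² → right
(208,819,845): 208²+819² = 714025 = 845² → right
(407,385,132): 132²+385² = 165649 = 407² → right
1 of the 5 is acute.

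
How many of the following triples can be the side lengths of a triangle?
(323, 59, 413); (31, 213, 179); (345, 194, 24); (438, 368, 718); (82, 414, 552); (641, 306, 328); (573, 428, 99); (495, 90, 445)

2

(59,323,413): 59+323 ≤ 413 → not valid
(31,179,213): 31+179 ≤ 213 → not valid
(24,194,345): 24+194 ≤ 345 → not valid
(368,438,718): 368+438 > 718 → valid
(82,414,552): 82+414 ≤ 552 → not valid
(306,328,641): 306+328 ≤ 641 → not valid
(99,428,573): 99+428 ≤ 573 → not valid
(90,445,495): 90+445 > 495 → valid
2 of the 8 triples form a triangle.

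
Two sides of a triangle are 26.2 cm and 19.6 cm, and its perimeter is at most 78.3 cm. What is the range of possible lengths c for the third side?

Triangle inequality alone gives 6.6 < c < 45.8.
The perimeter condition gives c ≤ 78.3 − 26.2 − 19.6 = 32.5.
Intersecting the two: 6.6 < c ≤ 32.5.

6.6 < c ≤ 32.5 cm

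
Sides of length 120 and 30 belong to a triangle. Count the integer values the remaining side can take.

59

The third side lies in the open interval (90, 150).
Integers from 91 to 149 inclusive: 149 − 91 + 1 = 59.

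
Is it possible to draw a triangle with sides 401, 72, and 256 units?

The longest side is 401, but the other two sum to only 328.
328 < 401, so the triangle inequality fails.

No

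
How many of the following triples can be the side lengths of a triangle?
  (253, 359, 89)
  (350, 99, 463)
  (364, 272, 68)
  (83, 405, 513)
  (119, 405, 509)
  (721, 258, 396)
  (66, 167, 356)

1

(89,253,359): 89+253 ≤ 359 → not valid
(99,350,463): 99+350 ≤ 463 → not valid
(68,272,364): 68+272 ≤ 364 → not valid
(83,405,513): 83+405 ≤ 513 → not valid
(119,405,509): 119+405 > 509 → valid
(258,396,721): 258+396 ≤ 721 → not valid
(66,167,356): 66+167 ≤ 356 → not valid
1 of the 7 triples forms a triangle.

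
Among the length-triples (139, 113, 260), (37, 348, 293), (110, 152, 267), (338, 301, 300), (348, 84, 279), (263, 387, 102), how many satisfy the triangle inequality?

2

(113,139,260): 113+139 ≤ 260 → not valid
(37,293,348): 37+293 ≤ 348 → not valid
(110,152,267): 110+152 ≤ 267 → not valid
(300,301,338): 300+301 > 338 → valid
(84,279,348): 84+279 > 348 → valid
(102,263,387): 102+263 ≤ 387 → not valid
2 of the 6 triples form a triangle.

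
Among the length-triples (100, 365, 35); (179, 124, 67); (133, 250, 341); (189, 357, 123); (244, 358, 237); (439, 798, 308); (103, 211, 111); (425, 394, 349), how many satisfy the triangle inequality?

5

(35,100,365): 35+100 ≤ 365 → not valid
(67,124,179): 67+124 > 179 → valid
(133,250,341): 133+250 > 341 → valid
(123,189,357): 123+189 ≤ 357 → not valid
(237,244,358): 237+244 > 358 → valid
(308,439,798): 308+439 ≤ 798 → not valid
(103,111,211): 103+111 > 211 → valid
(349,394,425): 349+394 > 425 → valid
5 of the 8 triples form a triangle.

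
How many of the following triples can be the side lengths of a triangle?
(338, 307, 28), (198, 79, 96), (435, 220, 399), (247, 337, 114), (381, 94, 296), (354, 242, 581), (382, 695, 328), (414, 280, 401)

6

(28,307,338): 28+307 ≤ 338 → not valid
(79,96,198): 79+96 ≤ 198 → not valid
(220,399,435): 220+399 > 435 → valid
(114,247,337): 114+247 > 337 → valid
(94,296,381): 94+296 > 381 → valid
(242,354,581): 242+354 > 581 → valid
(328,382,695): 328+382 > 695 → valid
(280,401,414): 280+401 > 414 → valid
6 of the 8 triples form a triangle.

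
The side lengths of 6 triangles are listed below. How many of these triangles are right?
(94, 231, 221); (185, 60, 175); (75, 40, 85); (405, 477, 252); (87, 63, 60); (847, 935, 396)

(94,231,221): 94²+221² = 57677 > 53361 = 231² → acute
(185,60,175): 60²+175² = 34225 = 185² → right
(75,40,85): 40²+75² = 7225 = 85² → right
(405,477,252): 252²+405² = 227529 = 477² → right
(87,63,60): 60²+63² = 7569 = 87² → right
(847,935,396): 396²+847² = 874225 = 935² → right
5 of the 6 are right.

5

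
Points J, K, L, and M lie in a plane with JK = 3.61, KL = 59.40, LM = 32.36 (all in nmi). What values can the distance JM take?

The maximum is all hops collinear in one direction: 3.61 + 59.40 + 32.36 = 95.37.
The longest hop is 59.40; the others sum to 35.97. Folding the others back against it leaves at least 59.40 − 35.97 = 23.43.

23.43 ≤ JM ≤ 95.37 nmi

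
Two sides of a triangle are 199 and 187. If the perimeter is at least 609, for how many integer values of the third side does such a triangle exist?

Triangle inequality: 12 < x < 386. Perimeter ≥ 609 gives x ≥ 609 − 199 − 187 = 223.
So 223 ≤ x < 386; integers 223 through 385: 163 values.

163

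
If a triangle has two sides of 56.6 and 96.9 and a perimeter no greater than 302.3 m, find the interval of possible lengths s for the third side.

Triangle inequality alone gives 40.3 < s < 153.5.
The perimeter condition gives s ≤ 302.3 − 56.6 − 96.9 = 148.8.
Intersecting the two: 40.3 < s ≤ 148.8.

40.3 < s ≤ 148.8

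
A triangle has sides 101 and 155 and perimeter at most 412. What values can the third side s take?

54 < s ≤ 156

Triangle inequality alone gives 54 < s < 256.
The perimeter condition gives s ≤ 412 − 101 − 155 = 156.
Intersecting the two: 54 < s ≤ 156.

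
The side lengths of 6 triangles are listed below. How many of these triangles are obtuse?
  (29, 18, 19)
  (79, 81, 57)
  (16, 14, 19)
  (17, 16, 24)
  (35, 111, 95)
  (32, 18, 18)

(29,18,19): 18²+19² = 685 < 841 = 29² → obtuse
(79,81,57): 57²+79² = 9490 > 6561 = 81² → acute
(16,14,19): 14²+16² = 452 > 361 = 19² → acute
(17,16,24): 16²+17² = 545 < 576 = 24² → obtuse
(35,111,95): 35²+95² = 10250 < 12321 = 111² → obtuse
(32,18,18): 18²+18² = 648 < 1024 = 32² → obtuse
4 of the 6 are obtuse.

4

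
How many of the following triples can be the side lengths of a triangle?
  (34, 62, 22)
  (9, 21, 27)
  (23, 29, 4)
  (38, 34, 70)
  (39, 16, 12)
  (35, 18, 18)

(22,34,62): 22+34 ≤ 62 → not valid
(9,21,27): 9+21 > 27 → valid
(4,23,29): 4+23 ≤ 29 → not valid
(34,38,70): 34+38 > 70 → valid
(12,16,39): 12+16 ≤ 39 → not valid
(18,18,35): 18+18 > 35 → valid
3 of the 6 triples form a triangle.

3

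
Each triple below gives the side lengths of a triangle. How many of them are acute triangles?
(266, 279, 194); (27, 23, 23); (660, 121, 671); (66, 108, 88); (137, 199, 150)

(266,279,194): 194²+266² = 108392 > 77841 = 279² → acute
(27,23,23): 23²+23² = 1058 > 729 = 27² → acute
(660,121,671): 121²+660² = 450241 = 671² → right
(66,108,88): 66²+88² = 12100 > 11664 = 108² → acute
(137,199,150): 137²+150² = 41269 > 39601 = 199² → acute
4 of the 5 are acute.

4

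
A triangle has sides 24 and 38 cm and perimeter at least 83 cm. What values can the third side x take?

21 ≤ x < 62 cm

Triangle inequality alone gives 14 < x < 62.
The perimeter condition gives x ≥ 83 − 24 − 38 = 21.
Intersecting the two: 21 ≤ x < 62.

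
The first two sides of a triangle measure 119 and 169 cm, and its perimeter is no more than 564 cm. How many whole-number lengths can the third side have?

226

Triangle inequality: 50 < x < 288. Perimeter ≤ 564 gives x ≤ 564 − 119 − 169 = 276.
So 50 < x ≤ 276; integers 51 through 276: 226 values.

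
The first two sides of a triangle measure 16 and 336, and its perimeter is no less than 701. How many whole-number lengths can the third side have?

Triangle inequality: 320 < x < 352. Perimeter ≥ 701 gives x ≥ 701 − 16 − 336 = 349.
So 349 ≤ x < 352; integers 349 through 351: 3 values.

3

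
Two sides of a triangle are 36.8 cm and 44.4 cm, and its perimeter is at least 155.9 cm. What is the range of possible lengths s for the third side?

Triangle inequality alone gives 7.6 < s < 81.2.
The perimeter condition gives s ≥ 155.9 − 36.8 − 44.4 = 74.7.
Intersecting the two: 74.7 ≤ s < 81.2.

74.7 ≤ s < 81.2 cm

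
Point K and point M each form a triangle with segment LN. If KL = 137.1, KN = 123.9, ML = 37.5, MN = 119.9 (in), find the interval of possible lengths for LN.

82.4 < LN < 157.4

From triangle KLN: |137.1 − 123.9| < LN < 137.1 + 123.9, i.e. 13.2 < LN < 261.0.
From triangle MLN: 82.4 < LN < 157.4.
Both must hold, so LN lies in the intersection.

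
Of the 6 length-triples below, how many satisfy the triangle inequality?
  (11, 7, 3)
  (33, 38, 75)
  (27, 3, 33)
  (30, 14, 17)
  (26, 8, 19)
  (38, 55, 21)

(3,7,11): 3+7 ≤ 11 → not valid
(33,38,75): 33+38 ≤ 75 → not valid
(3,27,33): 3+27 ≤ 33 → not valid
(14,17,30): 14+17 > 30 → valid
(8,19,26): 8+19 > 26 → valid
(21,38,55): 21+38 > 55 → valid
3 of the 6 triples form a triangle.

3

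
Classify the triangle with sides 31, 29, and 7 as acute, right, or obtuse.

Compare the square of the longest side to the sum of squares of the other two: 7² + 29² = 890 < 961 = 31².

obtuse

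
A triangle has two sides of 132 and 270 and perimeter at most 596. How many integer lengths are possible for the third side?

56

Triangle inequality: 138 < x < 402. Perimeter ≤ 596 gives x ≤ 596 − 132 − 270 = 194.
So 138 < x ≤ 194; integers 139 through 194: 56 values.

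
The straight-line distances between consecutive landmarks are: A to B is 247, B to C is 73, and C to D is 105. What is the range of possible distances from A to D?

The maximum is all hops collinear in one direction: 247 + 73 + 105 = 425.
The longest hop is 247; the others sum to 178. Folding the others back against it leaves at least 247 − 178 = 69.

69 ≤ AD ≤ 425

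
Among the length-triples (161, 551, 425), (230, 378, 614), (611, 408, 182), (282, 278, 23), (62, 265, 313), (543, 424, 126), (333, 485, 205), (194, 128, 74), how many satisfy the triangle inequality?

(161,425,551): 161+425 > 551 → valid
(230,378,614): 230+378 ≤ 614 → not valid
(182,408,611): 182+408 ≤ 611 → not valid
(23,278,282): 23+278 > 282 → valid
(62,265,313): 62+265 > 313 → valid
(126,424,543): 126+424 > 543 → valid
(205,333,485): 205+333 > 485 → valid
(74,128,194): 74+128 > 194 → valid
6 of the 8 triples form a triangle.

6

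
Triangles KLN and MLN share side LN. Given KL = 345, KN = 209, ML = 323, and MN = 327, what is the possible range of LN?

136 < LN < 554

From triangle KLN: |345 − 209| < LN < 345 + 209, i.e. 136 < LN < 554.
From triangle MLN: 4 < LN < 650.
Both must hold, so LN lies in the intersection.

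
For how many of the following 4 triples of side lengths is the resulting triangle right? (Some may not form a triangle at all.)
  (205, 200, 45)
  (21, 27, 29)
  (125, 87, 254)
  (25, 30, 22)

(205,200,45): 45²+200² = 42025 = 205² → right
(21,27,29): 21²+27² = 1170 > 841 = 29² → acute
(125,87,254): 87+125 ≤ 254, not a triangle
(25,30,22): 22²+25² = 1109 > 900 = 30² → acute
1 of the 4 is right.

1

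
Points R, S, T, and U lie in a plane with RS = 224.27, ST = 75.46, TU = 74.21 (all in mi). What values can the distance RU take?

The maximum is all hops collinear in one direction: 224.27 + 75.46 + 74.21 = 373.94.
The longest hop is 224.27; the others sum to 149.67. Folding the others back against it leaves at least 224.27 − 149.67 = 74.60.

74.60 ≤ RU ≤ 373.94 mi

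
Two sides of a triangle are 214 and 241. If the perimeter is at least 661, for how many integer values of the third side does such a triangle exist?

Triangle inequality: 27 < x < 455. Perimeter ≥ 661 gives x ≥ 661 − 214 − 241 = 206.
So 206 ≤ x < 455; integers 206 through 454: 249 values.

249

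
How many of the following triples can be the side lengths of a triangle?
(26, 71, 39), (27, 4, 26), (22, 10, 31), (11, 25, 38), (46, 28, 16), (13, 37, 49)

(26,39,71): 26+39 ≤ 71 → not valid
(4,26,27): 4+26 > 27 → valid
(10,22,31): 10+22 > 31 → valid
(11,25,38): 11+25 ≤ 38 → not valid
(16,28,46): 16+28 ≤ 46 → not valid
(13,37,49): 13+37 > 49 → valid
3 of the 6 triples form a triangle.

3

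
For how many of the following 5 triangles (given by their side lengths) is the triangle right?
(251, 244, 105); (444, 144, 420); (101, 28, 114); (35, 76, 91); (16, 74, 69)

1

(251,244,105): 105²+244² = 70561 > 63001 = 251² → acute
(444,144,420): 144²+420² = 197136 = 444² → right
(101,28,114): 28²+101² = 10985 < 12996 = 114² → obtuse
(35,76,91): 35²+76² = 7001 < 8281 = 91² → obtuse
(16,74,69): 16²+69² = 5017 < 5476 = 74² → obtuse
1 of the 5 is right.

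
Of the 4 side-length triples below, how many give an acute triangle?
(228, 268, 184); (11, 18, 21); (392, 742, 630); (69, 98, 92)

(228,268,184): 184²+228² = 85840 > 71824 = 268² → acute
(11,18,21): 11²+18² = 445 > 441 = 21² → acute
(392,742,630): 392²+630² = 550564 = 742² → right
(69,98,92): 69²+92² = 13225 > 9604 = 98² → acute
3 of the 4 are acute.

3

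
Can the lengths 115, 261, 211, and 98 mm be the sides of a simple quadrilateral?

Yes

A quadrilateral exists iff every side is shorter than the sum of the others — equivalently, the longest side is less than the sum of the rest.
Longest side 261 < 424 (sum of the remaining 3), so yes.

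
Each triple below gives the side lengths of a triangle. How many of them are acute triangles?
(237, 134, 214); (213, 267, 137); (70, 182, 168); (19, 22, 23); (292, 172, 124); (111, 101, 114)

(237,134,214): 134²+214² = 63752 > 56169 = 237² → acute
(213,267,137): 137²+213² = 64138 < 71289 = 267² → obtuse
(70,182,168): 70²+168² = 33124 = 182² → right
(19,22,23): 19²+22² = 845 > 529 = 23² → acute
(292,172,124): 124²+172² = 44960 < 85264 = 292² → obtuse
(111,101,114): 101²+111² = 22522 > 12996 = 114² → acute
3 of the 6 are acute.

3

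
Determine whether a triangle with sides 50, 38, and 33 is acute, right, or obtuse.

Compare the square of the longest side to the sum of squares of the other two: 33² + 38² = 2533 > 2500 = 50².

acute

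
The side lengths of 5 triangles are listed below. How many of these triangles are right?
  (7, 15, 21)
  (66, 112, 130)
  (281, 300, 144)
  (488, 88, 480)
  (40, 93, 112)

(7,15,21): 7²+15² = 274 < 441 = 21² → obtuse
(66,112,130): 66²+112² = 16900 = 130² → right
(281,300,144): 144²+281² = 99697 > 90000 = 300² → acute
(488,88,480): 88²+480² = 238144 = 488² → right
(40,93,112): 40²+93² = 10249 < 12544 = 112² → obtuse
2 of the 5 are right.

2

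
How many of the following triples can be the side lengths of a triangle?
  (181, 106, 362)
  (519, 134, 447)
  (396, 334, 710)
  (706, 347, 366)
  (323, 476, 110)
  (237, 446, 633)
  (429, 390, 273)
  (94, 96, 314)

5

(106,181,362): 106+181 ≤ 362 → not valid
(134,447,519): 134+447 > 519 → valid
(334,396,710): 334+396 > 710 → valid
(347,366,706): 347+366 > 706 → valid
(110,323,476): 110+323 ≤ 476 → not valid
(237,446,633): 237+446 > 633 → valid
(273,390,429): 273+390 > 429 → valid
(94,96,314): 94+96 ≤ 314 → not valid
5 of the 8 triples form a triangle.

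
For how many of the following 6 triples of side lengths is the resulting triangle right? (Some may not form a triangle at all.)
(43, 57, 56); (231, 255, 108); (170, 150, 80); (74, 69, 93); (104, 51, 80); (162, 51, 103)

(43,57,56): 43²+56² = 4985 > 3249 = 57² → acute
(231,255,108): 108²+231² = 65025 = 255² → right
(170,150,80): 80²+150² = 28900 = 170² → right
(74,69,93): 69²+74² = 10237 > 8649 = 93² → acute
(104,51,80): 51²+80² = 9001 < 10816 = 104² → obtuse
(162,51,103): 51+103 ≤ 162, not a triangle
2 of the 6 are right.

2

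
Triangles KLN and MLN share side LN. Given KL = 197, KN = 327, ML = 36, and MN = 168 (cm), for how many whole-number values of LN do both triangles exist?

71

From triangle KLN: 130 < LN < 524.
From triangle MLN: 132 < LN < 204.
Intersection: 132 < LN < 204, so integers 133 through 203: 71 values.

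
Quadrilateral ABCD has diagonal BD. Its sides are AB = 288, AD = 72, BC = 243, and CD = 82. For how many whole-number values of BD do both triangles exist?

108

From triangle ABD: 216 < BD < 360.
From triangle CBD: 161 < BD < 325.
Intersection: 216 < BD < 325, so integers 217 through 324: 108 values.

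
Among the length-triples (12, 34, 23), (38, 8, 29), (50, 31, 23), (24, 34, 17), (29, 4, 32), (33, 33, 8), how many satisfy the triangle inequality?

5

(12,23,34): 12+23 > 34 → valid
(8,29,38): 8+29 ≤ 38 → not valid
(23,31,50): 23+31 > 50 → valid
(17,24,34): 17+24 > 34 → valid
(4,29,32): 4+29 > 32 → valid
(8,33,33): 8+33 > 33 → valid
5 of the 6 triples form a triangle.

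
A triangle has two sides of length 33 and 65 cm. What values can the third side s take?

By the triangle inequality, s must be less than 33 + 65 = 98 and greater than |33 − 65| = 32.

32 < s < 98 (cm)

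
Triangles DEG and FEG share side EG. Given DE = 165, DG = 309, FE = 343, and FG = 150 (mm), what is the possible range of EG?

193 < EG < 474

From triangle DEG: |165 − 309| < EG < 165 + 309, i.e. 144 < EG < 474.
From triangle FEG: 193 < EG < 493.
Both must hold, so EG lies in the intersection.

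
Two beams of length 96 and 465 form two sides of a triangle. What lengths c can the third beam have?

By the triangle inequality, c must be less than 96 + 465 = 561 and greater than |96 − 465| = 369.

369 < c < 561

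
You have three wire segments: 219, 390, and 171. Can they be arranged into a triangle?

The two shorter sides sum to 390, exactly equal to the longest side 390.
That gives only a degenerate (flat) triangle — the inequality must be strict.

No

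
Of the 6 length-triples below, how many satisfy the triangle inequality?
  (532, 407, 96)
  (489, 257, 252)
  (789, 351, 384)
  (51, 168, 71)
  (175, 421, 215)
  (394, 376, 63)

2

(96,407,532): 96+407 ≤ 532 → not valid
(252,257,489): 252+257 > 489 → valid
(351,384,789): 351+384 ≤ 789 → not valid
(51,71,168): 51+71 ≤ 168 → not valid
(175,215,421): 175+215 ≤ 421 → not valid
(63,376,394): 63+376 > 394 → valid
2 of the 6 triples form a triangle.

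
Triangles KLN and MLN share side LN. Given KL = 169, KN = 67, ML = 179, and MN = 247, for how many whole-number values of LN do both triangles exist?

From triangle KLN: 102 < LN < 236.
From triangle MLN: 68 < LN < 426.
Intersection: 102 < LN < 236, so integers 103 through 235: 133 values.

133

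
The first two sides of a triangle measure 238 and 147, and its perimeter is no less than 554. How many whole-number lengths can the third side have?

Triangle inequality: 91 < x < 385. Perimeter ≥ 554 gives x ≥ 554 − 238 − 147 = 169.
So 169 ≤ x < 385; integers 169 through 384: 216 values.

216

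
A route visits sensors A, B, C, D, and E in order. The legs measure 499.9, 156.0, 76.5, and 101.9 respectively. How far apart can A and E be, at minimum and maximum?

The maximum is all hops collinear in one direction: 499.9 + 156.0 + 76.5 + 101.9 = 834.3.
The longest hop is 499.9; the others sum to 334.4. Folding the others back against it leaves at least 499.9 − 334.4 = 165.5.

165.5 ≤ AE ≤ 834.3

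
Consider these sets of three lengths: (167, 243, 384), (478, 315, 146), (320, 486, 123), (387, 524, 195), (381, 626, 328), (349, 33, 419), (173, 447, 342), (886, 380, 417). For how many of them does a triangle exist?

(167,243,384): 167+243 > 384 → valid
(146,315,478): 146+315 ≤ 478 → not valid
(123,320,486): 123+320 ≤ 486 → not valid
(195,387,524): 195+387 > 524 → valid
(328,381,626): 328+381 > 626 → valid
(33,349,419): 33+349 ≤ 419 → not valid
(173,342,447): 173+342 > 447 → valid
(380,417,886): 380+417 ≤ 886 → not valid
4 of the 8 triples form a triangle.

4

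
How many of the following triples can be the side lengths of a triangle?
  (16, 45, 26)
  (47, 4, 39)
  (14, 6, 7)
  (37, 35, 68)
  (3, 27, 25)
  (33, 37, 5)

(16,26,45): 16+26 ≤ 45 → not valid
(4,39,47): 4+39 ≤ 47 → not valid
(6,7,14): 6+7 ≤ 14 → not valid
(35,37,68): 35+37 > 68 → valid
(3,25,27): 3+25 > 27 → valid
(5,33,37): 5+33 > 37 → valid
3 of the 6 triples form a triangle.

3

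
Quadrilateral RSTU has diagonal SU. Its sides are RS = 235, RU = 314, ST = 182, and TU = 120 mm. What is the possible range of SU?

79 < SU < 302

From triangle RSU: |235 − 314| < SU < 235 + 314, i.e. 79 < SU < 549.
From triangle TSU: 62 < SU < 302.
Both must hold, so SU lies in the intersection.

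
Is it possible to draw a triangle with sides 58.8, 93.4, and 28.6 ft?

No

The longest side is 93.4, but the other two sum to only 87.4.
87.4 < 93.4, so the triangle inequality fails.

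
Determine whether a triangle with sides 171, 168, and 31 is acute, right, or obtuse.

Compare the square of the longest side to the sum of squares of the other two: 31² + 168² = 29185 < 29241 = 171².

obtuse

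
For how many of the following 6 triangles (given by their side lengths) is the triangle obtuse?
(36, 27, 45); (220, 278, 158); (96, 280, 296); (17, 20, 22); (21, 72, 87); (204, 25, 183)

(36,27,45): 27²+36² = 2025 = 45² → right
(220,278,158): 158²+220² = 73364 < 77284 = 278² → obtuse
(96,280,296): 96²+280² = 87616 = 296² → right
(17,20,22): 17²+20² = 689 > 484 = 22² → acute
(21,72,87): 21²+72² = 5625 < 7569 = 87² → obtuse
(204,25,183): 25²+183² = 34114 < 41616 = 204² → obtuse
3 of the 6 are obtuse.

3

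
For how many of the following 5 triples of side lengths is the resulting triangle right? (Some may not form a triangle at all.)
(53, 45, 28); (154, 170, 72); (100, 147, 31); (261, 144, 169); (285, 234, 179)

2

(53,45,28): 28²+45² = 2809 = 53² → right
(154,170,72): 72²+154² = 28900 = 170² → right
(100,147,31): 31+100 ≤ 147, not a triangle
(261,144,169): 144²+169² = 49297 < 68121 = 261² → obtuse
(285,234,179): 179²+234² = 86797 > 81225 = 285² → acute
2 of the 5 are right.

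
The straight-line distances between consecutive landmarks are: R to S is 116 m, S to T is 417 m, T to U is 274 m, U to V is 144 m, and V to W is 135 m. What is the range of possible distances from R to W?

0 ≤ RW ≤ 1086 m

The maximum is all hops collinear in one direction: 116 + 417 + 274 + 144 + 135 = 1086.
The longest hop is 417; the others sum to 669. Since 417 ≤ 669, the path can fold back on itself completely, so the minimum distance is 0.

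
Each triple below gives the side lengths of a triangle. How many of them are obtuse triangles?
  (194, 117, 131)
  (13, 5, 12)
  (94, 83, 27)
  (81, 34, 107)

(194,117,131): 117²+131² = 30850 < 37636 = 194² → obtuse
(13,5,12): 5²+12² = 169 = 13² → right
(94,83,27): 27²+83² = 7618 < 8836 = 94² → obtuse
(81,34,107): 34²+81² = 7717 < 11449 = 107² → obtuse
3 of the 4 are obtuse.

3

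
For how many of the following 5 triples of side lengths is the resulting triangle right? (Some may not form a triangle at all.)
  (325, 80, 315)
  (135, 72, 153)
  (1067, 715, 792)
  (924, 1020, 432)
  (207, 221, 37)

4

(325,80,315): 80²+315² = 105625 = 325² → right
(135,72,153): 72²+135² = 23409 = 153² → right
(1067,715,792): 715²+792² = 1138489 = 1067² → right
(924,1020,432): 432²+924² = 1040400 = 1020² → right
(207,221,37): 37²+207² = 44218 < 48841 = 221² → obtuse
4 of the 5 are right.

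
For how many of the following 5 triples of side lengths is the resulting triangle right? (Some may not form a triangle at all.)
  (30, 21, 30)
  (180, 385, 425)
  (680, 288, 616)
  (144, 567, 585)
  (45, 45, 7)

(30,21,30): 21²+30² = 1341 > 900 = 30² → acute
(180,385,425): 180²+385² = 180625 = 425² → right
(680,288,616): 288²+616² = 462400 = 680² → right
(144,567,585): 144²+567² = 342225 = 585² → right
(45,45,7): 7²+45² = 2074 > 2025 = 45² → acute
3 of the 5 are right.

3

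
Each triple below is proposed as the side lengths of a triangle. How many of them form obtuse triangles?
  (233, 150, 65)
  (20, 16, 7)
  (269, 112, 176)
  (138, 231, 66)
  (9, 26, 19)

(233,150,65): 65+150 ≤ 233, not a triangle
(20,16,7): 7²+16² = 305 < 400 = 20² → obtuse
(269,112,176): 112²+176² = 43520 < 72361 = 269² → obtuse
(138,231,66): 66+138 ≤ 231, not a triangle
(9,26,19): 9²+19² = 442 < 676 = 26² → obtuse
3 of the 5 are obtuse.

3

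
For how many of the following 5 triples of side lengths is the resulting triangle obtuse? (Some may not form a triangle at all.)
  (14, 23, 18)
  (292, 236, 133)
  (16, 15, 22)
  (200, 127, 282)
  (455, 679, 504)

(14,23,18): 14²+18² = 520 < 529 = 23² → obtuse
(292,236,133): 133²+236² = 73385 < 85264 = 292² → obtuse
(16,15,22): 15²+16² = 481 < 484 = 22² → obtuse
(200,127,282): 127²+200² = 56129 < 79524 = 282² → obtuse
(455,679,504): 455²+504² = 461041 = 679² → right
4 of the 5 are obtuse.

4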